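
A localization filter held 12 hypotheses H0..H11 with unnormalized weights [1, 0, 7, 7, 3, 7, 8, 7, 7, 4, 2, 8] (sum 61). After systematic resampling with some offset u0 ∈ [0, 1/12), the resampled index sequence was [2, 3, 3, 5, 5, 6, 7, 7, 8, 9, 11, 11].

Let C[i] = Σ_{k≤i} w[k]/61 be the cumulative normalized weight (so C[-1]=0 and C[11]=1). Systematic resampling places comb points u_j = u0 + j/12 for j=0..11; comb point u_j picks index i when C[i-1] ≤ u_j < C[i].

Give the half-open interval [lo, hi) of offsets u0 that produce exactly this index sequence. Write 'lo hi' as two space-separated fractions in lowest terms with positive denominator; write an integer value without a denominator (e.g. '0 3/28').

C = [1/61, 1/61, 8/61, 15/61, 18/61, 25/61, 33/61, 40/61, 47/61, 51/61, 53/61, 1]
j=0 picked index 2: u0 ∈ [1/61, 8/61)
j=1 picked index 3: u0 ∈ [35/732, 119/732)
j=2 picked index 3: u0 ∈ [-13/366, 29/366)
j=3 picked index 5: u0 ∈ [11/244, 39/244)
j=4 picked index 5: u0 ∈ [-7/183, 14/183)
j=5 picked index 6: u0 ∈ [-5/732, 91/732)
j=6 picked index 7: u0 ∈ [5/122, 19/122)
j=7 picked index 7: u0 ∈ [-31/732, 53/732)
j=8 picked index 8: u0 ∈ [-2/183, 19/183)
j=9 picked index 9: u0 ∈ [5/244, 21/244)
j=10 picked index 11: u0 ∈ [13/366, 1/6)
j=11 picked index 11: u0 ∈ [-35/732, 1/12)
intersection: [35/732, 53/732)

35/732 53/732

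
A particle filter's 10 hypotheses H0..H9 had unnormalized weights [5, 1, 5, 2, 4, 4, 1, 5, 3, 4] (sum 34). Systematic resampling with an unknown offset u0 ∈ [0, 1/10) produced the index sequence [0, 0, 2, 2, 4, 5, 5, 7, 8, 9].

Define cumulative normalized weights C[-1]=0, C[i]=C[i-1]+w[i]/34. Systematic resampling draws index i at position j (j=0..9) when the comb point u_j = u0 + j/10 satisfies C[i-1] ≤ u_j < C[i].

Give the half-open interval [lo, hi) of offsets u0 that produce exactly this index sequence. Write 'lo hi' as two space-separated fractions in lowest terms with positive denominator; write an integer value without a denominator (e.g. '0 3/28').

0 3/170

C = [5/34, 3/17, 11/34, 13/34, 1/2, 21/34, 11/17, 27/34, 15/17, 1]
j=0 picked index 0: u0 ∈ [0, 5/34)
j=1 picked index 0: u0 ∈ [-1/10, 4/85)
j=2 picked index 2: u0 ∈ [-2/85, 21/170)
j=3 picked index 2: u0 ∈ [-21/170, 2/85)
j=4 picked index 4: u0 ∈ [-3/170, 1/10)
j=5 picked index 5: u0 ∈ [0, 2/17)
j=6 picked index 5: u0 ∈ [-1/10, 3/170)
j=7 picked index 7: u0 ∈ [-9/170, 8/85)
j=8 picked index 8: u0 ∈ [-1/170, 7/85)
j=9 picked index 9: u0 ∈ [-3/170, 1/10)
intersection: [0, 3/170)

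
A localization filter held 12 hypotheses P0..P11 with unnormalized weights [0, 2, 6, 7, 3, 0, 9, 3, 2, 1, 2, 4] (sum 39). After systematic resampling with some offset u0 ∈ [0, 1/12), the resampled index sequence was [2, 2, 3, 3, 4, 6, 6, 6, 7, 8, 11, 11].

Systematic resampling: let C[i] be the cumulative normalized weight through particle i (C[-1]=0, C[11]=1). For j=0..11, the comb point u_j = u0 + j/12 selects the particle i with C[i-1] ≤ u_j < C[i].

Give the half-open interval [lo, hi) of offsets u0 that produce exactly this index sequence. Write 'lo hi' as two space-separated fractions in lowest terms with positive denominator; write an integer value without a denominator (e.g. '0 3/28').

C = [0, 2/39, 8/39, 5/13, 6/13, 6/13, 9/13, 10/13, 32/39, 11/13, 35/39, 1]
j=0 picked index 2: u0 ∈ [2/39, 8/39)
j=1 picked index 2: u0 ∈ [-5/156, 19/156)
j=2 picked index 3: u0 ∈ [1/26, 17/78)
j=3 picked index 3: u0 ∈ [-7/156, 7/52)
j=4 picked index 4: u0 ∈ [2/39, 5/39)
j=5 picked index 6: u0 ∈ [7/156, 43/156)
j=6 picked index 6: u0 ∈ [-1/26, 5/26)
j=7 picked index 6: u0 ∈ [-19/156, 17/156)
j=8 picked index 7: u0 ∈ [1/39, 4/39)
j=9 picked index 8: u0 ∈ [1/52, 11/156)
j=10 picked index 11: u0 ∈ [5/78, 1/6)
j=11 picked index 11: u0 ∈ [-1/52, 1/12)
intersection: [5/78, 11/156)

5/78 11/156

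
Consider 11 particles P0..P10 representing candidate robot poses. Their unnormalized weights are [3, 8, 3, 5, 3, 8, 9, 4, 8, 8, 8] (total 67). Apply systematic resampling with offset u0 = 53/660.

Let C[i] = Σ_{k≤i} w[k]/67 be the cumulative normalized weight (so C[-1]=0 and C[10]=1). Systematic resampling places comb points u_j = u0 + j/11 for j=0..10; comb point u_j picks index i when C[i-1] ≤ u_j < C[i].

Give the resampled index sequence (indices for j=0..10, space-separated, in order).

C = [3/67, 11/67, 14/67, 19/67, 22/67, 30/67, 39/67, 43/67, 51/67, 59/67, 1]
j=0: u_0=53/660 ∈ [3/67, 11/67) → index 1
j=1: u_1=113/660 ∈ [11/67, 14/67) → index 2
j=2: u_2=173/660 ∈ [14/67, 19/67) → index 3
j=3: u_3=233/660 ∈ [22/67, 30/67) → index 5
j=4: u_4=293/660 ∈ [22/67, 30/67) → index 5
j=5: u_5=353/660 ∈ [30/67, 39/67) → index 6
j=6: u_6=413/660 ∈ [39/67, 43/67) → index 7
j=7: u_7=43/60 ∈ [43/67, 51/67) → index 8
j=8: u_8=533/660 ∈ [51/67, 59/67) → index 9
j=9: u_9=593/660 ∈ [59/67, 1) → index 10
j=10: u_10=653/660 ∈ [59/67, 1) → index 10

1 2 3 5 5 6 7 8 9 10 10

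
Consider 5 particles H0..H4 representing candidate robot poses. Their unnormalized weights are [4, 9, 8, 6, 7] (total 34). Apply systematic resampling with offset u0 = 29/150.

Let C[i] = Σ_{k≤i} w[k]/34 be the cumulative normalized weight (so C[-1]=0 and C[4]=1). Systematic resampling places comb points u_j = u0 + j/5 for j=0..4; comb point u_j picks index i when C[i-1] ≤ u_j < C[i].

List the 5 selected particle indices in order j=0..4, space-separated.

1 2 2 3 4

C = [2/17, 13/34, 21/34, 27/34, 1]
j=0: u_0=29/150 ∈ [2/17, 13/34) → index 1
j=1: u_1=59/150 ∈ [13/34, 21/34) → index 2
j=2: u_2=89/150 ∈ [13/34, 21/34) → index 2
j=3: u_3=119/150 ∈ [21/34, 27/34) → index 3
j=4: u_4=149/150 ∈ [27/34, 1) → index 4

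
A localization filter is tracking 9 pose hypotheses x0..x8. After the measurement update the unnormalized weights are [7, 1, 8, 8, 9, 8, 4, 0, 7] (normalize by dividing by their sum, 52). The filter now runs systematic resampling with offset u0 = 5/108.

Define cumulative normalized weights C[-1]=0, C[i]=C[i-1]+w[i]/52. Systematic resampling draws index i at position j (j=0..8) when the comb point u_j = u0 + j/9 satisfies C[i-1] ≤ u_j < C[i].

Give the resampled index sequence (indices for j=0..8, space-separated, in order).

0 2 2 3 4 4 5 6 8

C = [7/52, 2/13, 4/13, 6/13, 33/52, 41/52, 45/52, 45/52, 1]
j=0: u_0=5/108 ∈ [0, 7/52) → index 0
j=1: u_1=17/108 ∈ [2/13, 4/13) → index 2
j=2: u_2=29/108 ∈ [2/13, 4/13) → index 2
j=3: u_3=41/108 ∈ [4/13, 6/13) → index 3
j=4: u_4=53/108 ∈ [6/13, 33/52) → index 4
j=5: u_5=65/108 ∈ [6/13, 33/52) → index 4
j=6: u_6=77/108 ∈ [33/52, 41/52) → index 5
j=7: u_7=89/108 ∈ [41/52, 45/52) → index 6
j=8: u_8=101/108 ∈ [45/52, 1) → index 8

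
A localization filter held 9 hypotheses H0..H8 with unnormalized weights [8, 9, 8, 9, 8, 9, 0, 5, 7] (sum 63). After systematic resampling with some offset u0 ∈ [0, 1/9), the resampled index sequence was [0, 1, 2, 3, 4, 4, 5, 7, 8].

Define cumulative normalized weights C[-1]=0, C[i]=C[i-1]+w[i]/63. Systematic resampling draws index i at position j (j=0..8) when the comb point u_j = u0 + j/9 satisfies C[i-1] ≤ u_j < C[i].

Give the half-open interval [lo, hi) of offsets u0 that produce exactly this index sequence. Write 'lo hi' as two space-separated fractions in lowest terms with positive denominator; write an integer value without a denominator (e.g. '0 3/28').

C = [8/63, 17/63, 25/63, 34/63, 2/3, 17/21, 17/21, 8/9, 1]
j=0 picked index 0: u0 ∈ [0, 8/63)
j=1 picked index 1: u0 ∈ [1/63, 10/63)
j=2 picked index 2: u0 ∈ [1/21, 11/63)
j=3 picked index 3: u0 ∈ [4/63, 13/63)
j=4 picked index 4: u0 ∈ [2/21, 2/9)
j=5 picked index 4: u0 ∈ [-1/63, 1/9)
j=6 picked index 5: u0 ∈ [0, 1/7)
j=7 picked index 7: u0 ∈ [2/63, 1/9)
j=8 picked index 8: u0 ∈ [0, 1/9)
intersection: [2/21, 1/9)

2/21 1/9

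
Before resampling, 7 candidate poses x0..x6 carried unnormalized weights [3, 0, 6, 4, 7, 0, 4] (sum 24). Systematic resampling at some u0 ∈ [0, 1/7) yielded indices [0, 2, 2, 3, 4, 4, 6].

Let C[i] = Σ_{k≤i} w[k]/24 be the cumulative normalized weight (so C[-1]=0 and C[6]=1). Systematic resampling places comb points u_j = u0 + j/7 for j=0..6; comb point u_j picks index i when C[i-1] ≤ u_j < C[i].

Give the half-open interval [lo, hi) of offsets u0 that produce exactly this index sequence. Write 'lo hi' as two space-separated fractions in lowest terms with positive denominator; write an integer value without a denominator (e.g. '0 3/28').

0 5/56

C = [1/8, 1/8, 3/8, 13/24, 5/6, 5/6, 1]
j=0 picked index 0: u0 ∈ [0, 1/8)
j=1 picked index 2: u0 ∈ [-1/56, 13/56)
j=2 picked index 2: u0 ∈ [-9/56, 5/56)
j=3 picked index 3: u0 ∈ [-3/56, 19/168)
j=4 picked index 4: u0 ∈ [-5/168, 11/42)
j=5 picked index 4: u0 ∈ [-29/168, 5/42)
j=6 picked index 6: u0 ∈ [-1/42, 1/7)
intersection: [0, 5/56)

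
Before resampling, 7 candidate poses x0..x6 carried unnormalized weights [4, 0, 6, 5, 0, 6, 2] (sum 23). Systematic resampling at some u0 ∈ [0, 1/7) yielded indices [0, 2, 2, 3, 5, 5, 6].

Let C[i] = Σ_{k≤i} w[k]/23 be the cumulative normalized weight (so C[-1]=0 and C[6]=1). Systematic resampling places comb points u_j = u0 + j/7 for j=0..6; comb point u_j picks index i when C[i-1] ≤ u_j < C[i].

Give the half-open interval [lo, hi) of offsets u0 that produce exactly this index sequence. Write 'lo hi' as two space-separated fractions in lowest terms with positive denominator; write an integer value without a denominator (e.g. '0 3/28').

C = [4/23, 4/23, 10/23, 15/23, 15/23, 21/23, 1]
j=0 picked index 0: u0 ∈ [0, 4/23)
j=1 picked index 2: u0 ∈ [5/161, 47/161)
j=2 picked index 2: u0 ∈ [-18/161, 24/161)
j=3 picked index 3: u0 ∈ [1/161, 36/161)
j=4 picked index 5: u0 ∈ [13/161, 55/161)
j=5 picked index 5: u0 ∈ [-10/161, 32/161)
j=6 picked index 6: u0 ∈ [9/161, 1/7)
intersection: [13/161, 1/7)

13/161 1/7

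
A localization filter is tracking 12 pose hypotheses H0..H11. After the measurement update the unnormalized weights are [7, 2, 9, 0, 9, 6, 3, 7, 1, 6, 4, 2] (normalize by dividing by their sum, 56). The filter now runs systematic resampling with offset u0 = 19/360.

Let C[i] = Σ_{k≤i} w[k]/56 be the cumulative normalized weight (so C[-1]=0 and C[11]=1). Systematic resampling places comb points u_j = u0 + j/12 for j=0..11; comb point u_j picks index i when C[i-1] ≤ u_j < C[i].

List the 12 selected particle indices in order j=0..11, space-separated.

0 1 2 2 4 4 5 6 7 9 9 11

C = [1/8, 9/56, 9/28, 9/28, 27/56, 33/56, 9/14, 43/56, 11/14, 25/28, 27/28, 1]
j=0: u_0=19/360 ∈ [0, 1/8) → index 0
j=1: u_1=49/360 ∈ [1/8, 9/56) → index 1
j=2: u_2=79/360 ∈ [9/56, 9/28) → index 2
j=3: u_3=109/360 ∈ [9/56, 9/28) → index 2
j=4: u_4=139/360 ∈ [9/28, 27/56) → index 4
j=5: u_5=169/360 ∈ [9/28, 27/56) → index 4
j=6: u_6=199/360 ∈ [27/56, 33/56) → index 5
j=7: u_7=229/360 ∈ [33/56, 9/14) → index 6
j=8: u_8=259/360 ∈ [9/14, 43/56) → index 7
j=9: u_9=289/360 ∈ [11/14, 25/28) → index 9
j=10: u_10=319/360 ∈ [11/14, 25/28) → index 9
j=11: u_11=349/360 ∈ [27/28, 1) → index 11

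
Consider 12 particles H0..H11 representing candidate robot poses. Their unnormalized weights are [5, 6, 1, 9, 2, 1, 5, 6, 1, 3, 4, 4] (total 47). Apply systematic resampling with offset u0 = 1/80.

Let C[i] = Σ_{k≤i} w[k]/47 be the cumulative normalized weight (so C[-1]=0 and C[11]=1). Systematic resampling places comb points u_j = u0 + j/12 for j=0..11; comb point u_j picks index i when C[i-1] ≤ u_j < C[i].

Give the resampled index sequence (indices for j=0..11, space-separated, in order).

0 0 1 3 3 3 6 6 7 8 10 11

C = [5/47, 11/47, 12/47, 21/47, 23/47, 24/47, 29/47, 35/47, 36/47, 39/47, 43/47, 1]
j=0: u_0=1/80 ∈ [0, 5/47) → index 0
j=1: u_1=23/240 ∈ [0, 5/47) → index 0
j=2: u_2=43/240 ∈ [5/47, 11/47) → index 1
j=3: u_3=21/80 ∈ [12/47, 21/47) → index 3
j=4: u_4=83/240 ∈ [12/47, 21/47) → index 3
j=5: u_5=103/240 ∈ [12/47, 21/47) → index 3
j=6: u_6=41/80 ∈ [24/47, 29/47) → index 6
j=7: u_7=143/240 ∈ [24/47, 29/47) → index 6
j=8: u_8=163/240 ∈ [29/47, 35/47) → index 7
j=9: u_9=61/80 ∈ [35/47, 36/47) → index 8
j=10: u_10=203/240 ∈ [39/47, 43/47) → index 10
j=11: u_11=223/240 ∈ [43/47, 1) → index 11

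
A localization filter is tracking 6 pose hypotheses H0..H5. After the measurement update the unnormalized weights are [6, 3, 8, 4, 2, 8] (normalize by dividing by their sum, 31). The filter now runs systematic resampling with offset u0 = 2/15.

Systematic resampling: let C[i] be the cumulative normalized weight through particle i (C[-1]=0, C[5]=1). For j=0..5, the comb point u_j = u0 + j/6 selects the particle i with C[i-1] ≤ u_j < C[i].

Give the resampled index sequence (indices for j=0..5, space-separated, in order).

C = [6/31, 9/31, 17/31, 21/31, 23/31, 1]
j=0: u_0=2/15 ∈ [0, 6/31) → index 0
j=1: u_1=3/10 ∈ [9/31, 17/31) → index 2
j=2: u_2=7/15 ∈ [9/31, 17/31) → index 2
j=3: u_3=19/30 ∈ [17/31, 21/31) → index 3
j=4: u_4=4/5 ∈ [23/31, 1) → index 5
j=5: u_5=29/30 ∈ [23/31, 1) → index 5

0 2 2 3 5 5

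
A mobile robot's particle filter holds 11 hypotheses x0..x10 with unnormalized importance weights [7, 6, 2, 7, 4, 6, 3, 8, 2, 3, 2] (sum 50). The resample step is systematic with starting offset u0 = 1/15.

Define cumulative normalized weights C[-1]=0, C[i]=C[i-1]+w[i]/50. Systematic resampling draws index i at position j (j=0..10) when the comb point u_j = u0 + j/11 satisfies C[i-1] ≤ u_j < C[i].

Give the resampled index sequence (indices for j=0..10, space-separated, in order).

0 1 1 3 3 5 5 7 7 8 10

C = [7/50, 13/50, 3/10, 11/25, 13/25, 16/25, 7/10, 43/50, 9/10, 24/25, 1]
j=0: u_0=1/15 ∈ [0, 7/50) → index 0
j=1: u_1=26/165 ∈ [7/50, 13/50) → index 1
j=2: u_2=41/165 ∈ [7/50, 13/50) → index 1
j=3: u_3=56/165 ∈ [3/10, 11/25) → index 3
j=4: u_4=71/165 ∈ [3/10, 11/25) → index 3
j=5: u_5=86/165 ∈ [13/25, 16/25) → index 5
j=6: u_6=101/165 ∈ [13/25, 16/25) → index 5
j=7: u_7=116/165 ∈ [7/10, 43/50) → index 7
j=8: u_8=131/165 ∈ [7/10, 43/50) → index 7
j=9: u_9=146/165 ∈ [43/50, 9/10) → index 8
j=10: u_10=161/165 ∈ [24/25, 1) → index 10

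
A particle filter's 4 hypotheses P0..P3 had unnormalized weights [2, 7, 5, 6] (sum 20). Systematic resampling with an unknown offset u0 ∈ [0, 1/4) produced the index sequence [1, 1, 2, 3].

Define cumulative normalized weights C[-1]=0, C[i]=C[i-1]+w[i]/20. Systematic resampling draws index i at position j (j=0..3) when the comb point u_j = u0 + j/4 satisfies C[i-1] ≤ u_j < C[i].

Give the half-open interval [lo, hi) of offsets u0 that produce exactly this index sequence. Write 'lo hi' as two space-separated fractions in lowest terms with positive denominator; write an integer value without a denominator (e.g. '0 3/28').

C = [1/10, 9/20, 7/10, 1]
j=0 picked index 1: u0 ∈ [1/10, 9/20)
j=1 picked index 1: u0 ∈ [-3/20, 1/5)
j=2 picked index 2: u0 ∈ [-1/20, 1/5)
j=3 picked index 3: u0 ∈ [-1/20, 1/4)
intersection: [1/10, 1/5)

1/10 1/5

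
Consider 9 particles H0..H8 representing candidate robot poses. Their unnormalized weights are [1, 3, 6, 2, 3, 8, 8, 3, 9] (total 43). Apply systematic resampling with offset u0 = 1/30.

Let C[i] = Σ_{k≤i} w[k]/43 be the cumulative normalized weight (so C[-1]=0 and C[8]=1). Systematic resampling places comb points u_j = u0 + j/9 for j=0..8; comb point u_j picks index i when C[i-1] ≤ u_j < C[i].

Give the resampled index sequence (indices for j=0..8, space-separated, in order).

1 2 3 5 5 6 6 8 8

C = [1/43, 4/43, 10/43, 12/43, 15/43, 23/43, 31/43, 34/43, 1]
j=0: u_0=1/30 ∈ [1/43, 4/43) → index 1
j=1: u_1=13/90 ∈ [4/43, 10/43) → index 2
j=2: u_2=23/90 ∈ [10/43, 12/43) → index 3
j=3: u_3=11/30 ∈ [15/43, 23/43) → index 5
j=4: u_4=43/90 ∈ [15/43, 23/43) → index 5
j=5: u_5=53/90 ∈ [23/43, 31/43) → index 6
j=6: u_6=7/10 ∈ [23/43, 31/43) → index 6
j=7: u_7=73/90 ∈ [34/43, 1) → index 8
j=8: u_8=83/90 ∈ [34/43, 1) → index 8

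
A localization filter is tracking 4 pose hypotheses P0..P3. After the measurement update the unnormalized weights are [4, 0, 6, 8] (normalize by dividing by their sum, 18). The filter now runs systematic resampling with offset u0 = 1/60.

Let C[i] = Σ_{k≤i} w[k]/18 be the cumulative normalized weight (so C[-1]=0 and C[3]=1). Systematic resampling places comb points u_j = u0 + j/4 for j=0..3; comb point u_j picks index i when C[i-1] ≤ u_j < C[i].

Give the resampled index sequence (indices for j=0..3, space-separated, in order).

0 2 2 3

C = [2/9, 2/9, 5/9, 1]
j=0: u_0=1/60 ∈ [0, 2/9) → index 0
j=1: u_1=4/15 ∈ [2/9, 5/9) → index 2
j=2: u_2=31/60 ∈ [2/9, 5/9) → index 2
j=3: u_3=23/30 ∈ [5/9, 1) → index 3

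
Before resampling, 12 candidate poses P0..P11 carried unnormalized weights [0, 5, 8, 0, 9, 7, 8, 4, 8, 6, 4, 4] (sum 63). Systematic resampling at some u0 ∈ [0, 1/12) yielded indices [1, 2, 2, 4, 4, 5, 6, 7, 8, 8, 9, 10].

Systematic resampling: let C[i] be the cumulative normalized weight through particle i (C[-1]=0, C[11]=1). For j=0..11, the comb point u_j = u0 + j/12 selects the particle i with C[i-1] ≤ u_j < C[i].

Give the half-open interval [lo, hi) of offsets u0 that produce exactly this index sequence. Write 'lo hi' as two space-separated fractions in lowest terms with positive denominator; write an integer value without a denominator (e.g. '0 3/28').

1/252 1/63

C = [0, 5/63, 13/63, 13/63, 22/63, 29/63, 37/63, 41/63, 7/9, 55/63, 59/63, 1]
j=0 picked index 1: u0 ∈ [0, 5/63)
j=1 picked index 2: u0 ∈ [-1/252, 31/252)
j=2 picked index 2: u0 ∈ [-11/126, 5/126)
j=3 picked index 4: u0 ∈ [-11/252, 25/252)
j=4 picked index 4: u0 ∈ [-8/63, 1/63)
j=5 picked index 5: u0 ∈ [-17/252, 11/252)
j=6 picked index 6: u0 ∈ [-5/126, 11/126)
j=7 picked index 7: u0 ∈ [1/252, 17/252)
j=8 picked index 8: u0 ∈ [-1/63, 1/9)
j=9 picked index 8: u0 ∈ [-25/252, 1/36)
j=10 picked index 9: u0 ∈ [-1/18, 5/126)
j=11 picked index 10: u0 ∈ [-11/252, 5/252)
intersection: [1/252, 1/63)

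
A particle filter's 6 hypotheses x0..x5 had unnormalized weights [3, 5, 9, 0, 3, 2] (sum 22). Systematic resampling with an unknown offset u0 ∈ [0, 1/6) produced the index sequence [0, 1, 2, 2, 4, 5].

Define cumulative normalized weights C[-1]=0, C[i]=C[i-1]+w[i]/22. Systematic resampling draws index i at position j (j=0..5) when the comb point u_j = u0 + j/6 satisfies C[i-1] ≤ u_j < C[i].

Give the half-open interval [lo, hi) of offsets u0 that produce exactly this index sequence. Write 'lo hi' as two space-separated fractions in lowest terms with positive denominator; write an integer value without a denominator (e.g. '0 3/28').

C = [3/22, 4/11, 17/22, 17/22, 10/11, 1]
j=0 picked index 0: u0 ∈ [0, 3/22)
j=1 picked index 1: u0 ∈ [-1/33, 13/66)
j=2 picked index 2: u0 ∈ [1/33, 29/66)
j=3 picked index 2: u0 ∈ [-3/22, 3/11)
j=4 picked index 4: u0 ∈ [7/66, 8/33)
j=5 picked index 5: u0 ∈ [5/66, 1/6)
intersection: [7/66, 3/22)

7/66 3/22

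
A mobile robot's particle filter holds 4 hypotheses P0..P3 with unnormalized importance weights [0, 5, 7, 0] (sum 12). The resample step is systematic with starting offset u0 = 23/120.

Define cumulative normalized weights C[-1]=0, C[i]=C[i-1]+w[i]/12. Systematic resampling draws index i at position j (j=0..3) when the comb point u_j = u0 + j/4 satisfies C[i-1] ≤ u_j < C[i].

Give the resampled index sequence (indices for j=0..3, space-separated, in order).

1 2 2 2

C = [0, 5/12, 1, 1]
j=0: u_0=23/120 ∈ [0, 5/12) → index 1
j=1: u_1=53/120 ∈ [5/12, 1) → index 2
j=2: u_2=83/120 ∈ [5/12, 1) → index 2
j=3: u_3=113/120 ∈ [5/12, 1) → index 2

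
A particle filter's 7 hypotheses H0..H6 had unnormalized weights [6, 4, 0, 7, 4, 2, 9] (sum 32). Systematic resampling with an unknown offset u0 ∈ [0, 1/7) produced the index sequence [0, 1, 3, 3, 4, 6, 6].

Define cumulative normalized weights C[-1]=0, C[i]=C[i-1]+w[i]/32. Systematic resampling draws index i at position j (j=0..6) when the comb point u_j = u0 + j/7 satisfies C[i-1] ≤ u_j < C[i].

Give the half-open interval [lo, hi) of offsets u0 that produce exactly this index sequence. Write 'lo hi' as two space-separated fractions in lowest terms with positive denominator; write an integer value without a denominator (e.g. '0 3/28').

C = [3/16, 5/16, 5/16, 17/32, 21/32, 23/32, 1]
j=0 picked index 0: u0 ∈ [0, 3/16)
j=1 picked index 1: u0 ∈ [5/112, 19/112)
j=2 picked index 3: u0 ∈ [3/112, 55/224)
j=3 picked index 3: u0 ∈ [-13/112, 23/224)
j=4 picked index 4: u0 ∈ [-9/224, 19/224)
j=5 picked index 6: u0 ∈ [1/224, 2/7)
j=6 picked index 6: u0 ∈ [-31/224, 1/7)
intersection: [5/112, 19/224)

5/112 19/224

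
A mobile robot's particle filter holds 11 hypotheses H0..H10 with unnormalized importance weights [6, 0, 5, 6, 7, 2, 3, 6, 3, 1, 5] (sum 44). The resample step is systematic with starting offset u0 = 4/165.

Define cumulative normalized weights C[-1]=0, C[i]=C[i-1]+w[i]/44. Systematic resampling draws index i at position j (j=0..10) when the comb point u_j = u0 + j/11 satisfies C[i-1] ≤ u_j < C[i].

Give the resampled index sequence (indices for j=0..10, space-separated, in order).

0 0 2 3 4 4 5 7 7 8 10

C = [3/22, 3/22, 1/4, 17/44, 6/11, 13/22, 29/44, 35/44, 19/22, 39/44, 1]
j=0: u_0=4/165 ∈ [0, 3/22) → index 0
j=1: u_1=19/165 ∈ [0, 3/22) → index 0
j=2: u_2=34/165 ∈ [3/22, 1/4) → index 2
j=3: u_3=49/165 ∈ [1/4, 17/44) → index 3
j=4: u_4=64/165 ∈ [17/44, 6/11) → index 4
j=5: u_5=79/165 ∈ [17/44, 6/11) → index 4
j=6: u_6=94/165 ∈ [6/11, 13/22) → index 5
j=7: u_7=109/165 ∈ [29/44, 35/44) → index 7
j=8: u_8=124/165 ∈ [29/44, 35/44) → index 7
j=9: u_9=139/165 ∈ [35/44, 19/22) → index 8
j=10: u_10=14/15 ∈ [39/44, 1) → index 10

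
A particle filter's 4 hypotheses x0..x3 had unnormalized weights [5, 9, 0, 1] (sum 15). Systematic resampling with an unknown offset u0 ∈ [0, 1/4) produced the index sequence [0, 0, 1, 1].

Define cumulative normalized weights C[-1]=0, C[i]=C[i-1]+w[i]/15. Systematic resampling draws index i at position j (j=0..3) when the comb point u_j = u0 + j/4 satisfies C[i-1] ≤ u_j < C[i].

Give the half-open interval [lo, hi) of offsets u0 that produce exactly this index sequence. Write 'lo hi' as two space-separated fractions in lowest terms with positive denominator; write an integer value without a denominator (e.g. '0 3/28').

0 1/12

C = [1/3, 14/15, 14/15, 1]
j=0 picked index 0: u0 ∈ [0, 1/3)
j=1 picked index 0: u0 ∈ [-1/4, 1/12)
j=2 picked index 1: u0 ∈ [-1/6, 13/30)
j=3 picked index 1: u0 ∈ [-5/12, 11/60)
intersection: [0, 1/12)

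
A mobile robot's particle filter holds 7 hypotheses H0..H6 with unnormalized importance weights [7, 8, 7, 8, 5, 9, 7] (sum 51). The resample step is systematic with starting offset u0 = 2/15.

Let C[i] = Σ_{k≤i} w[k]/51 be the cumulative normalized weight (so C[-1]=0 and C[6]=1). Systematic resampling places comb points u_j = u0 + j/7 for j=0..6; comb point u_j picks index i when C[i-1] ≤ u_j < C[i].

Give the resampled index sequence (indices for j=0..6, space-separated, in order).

0 1 2 3 5 5 6

C = [7/51, 5/17, 22/51, 10/17, 35/51, 44/51, 1]
j=0: u_0=2/15 ∈ [0, 7/51) → index 0
j=1: u_1=29/105 ∈ [7/51, 5/17) → index 1
j=2: u_2=44/105 ∈ [5/17, 22/51) → index 2
j=3: u_3=59/105 ∈ [22/51, 10/17) → index 3
j=4: u_4=74/105 ∈ [35/51, 44/51) → index 5
j=5: u_5=89/105 ∈ [35/51, 44/51) → index 5
j=6: u_6=104/105 ∈ [44/51, 1) → index 6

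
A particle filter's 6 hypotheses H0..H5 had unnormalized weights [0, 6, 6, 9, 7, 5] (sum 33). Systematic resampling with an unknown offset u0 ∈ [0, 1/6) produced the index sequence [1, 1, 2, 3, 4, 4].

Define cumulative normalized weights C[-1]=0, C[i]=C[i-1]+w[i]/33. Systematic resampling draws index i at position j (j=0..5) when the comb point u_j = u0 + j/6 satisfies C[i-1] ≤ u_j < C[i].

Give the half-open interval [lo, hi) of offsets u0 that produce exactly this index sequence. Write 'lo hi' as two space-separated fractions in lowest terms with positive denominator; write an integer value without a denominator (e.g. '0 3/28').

0 1/66

C = [0, 2/11, 4/11, 7/11, 28/33, 1]
j=0 picked index 1: u0 ∈ [0, 2/11)
j=1 picked index 1: u0 ∈ [-1/6, 1/66)
j=2 picked index 2: u0 ∈ [-5/33, 1/33)
j=3 picked index 3: u0 ∈ [-3/22, 3/22)
j=4 picked index 4: u0 ∈ [-1/33, 2/11)
j=5 picked index 4: u0 ∈ [-13/66, 1/66)
intersection: [0, 1/66)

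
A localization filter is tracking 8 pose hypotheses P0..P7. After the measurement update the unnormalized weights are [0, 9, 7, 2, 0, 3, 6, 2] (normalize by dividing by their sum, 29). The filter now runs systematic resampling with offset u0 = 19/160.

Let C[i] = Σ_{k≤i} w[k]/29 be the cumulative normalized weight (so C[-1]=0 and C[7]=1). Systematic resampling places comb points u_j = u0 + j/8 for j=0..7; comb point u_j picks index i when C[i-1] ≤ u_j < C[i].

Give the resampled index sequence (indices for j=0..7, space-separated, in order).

1 1 2 2 3 6 6 7

C = [0, 9/29, 16/29, 18/29, 18/29, 21/29, 27/29, 1]
j=0: u_0=19/160 ∈ [0, 9/29) → index 1
j=1: u_1=39/160 ∈ [0, 9/29) → index 1
j=2: u_2=59/160 ∈ [9/29, 16/29) → index 2
j=3: u_3=79/160 ∈ [9/29, 16/29) → index 2
j=4: u_4=99/160 ∈ [16/29, 18/29) → index 3
j=5: u_5=119/160 ∈ [21/29, 27/29) → index 6
j=6: u_6=139/160 ∈ [21/29, 27/29) → index 6
j=7: u_7=159/160 ∈ [27/29, 1) → index 7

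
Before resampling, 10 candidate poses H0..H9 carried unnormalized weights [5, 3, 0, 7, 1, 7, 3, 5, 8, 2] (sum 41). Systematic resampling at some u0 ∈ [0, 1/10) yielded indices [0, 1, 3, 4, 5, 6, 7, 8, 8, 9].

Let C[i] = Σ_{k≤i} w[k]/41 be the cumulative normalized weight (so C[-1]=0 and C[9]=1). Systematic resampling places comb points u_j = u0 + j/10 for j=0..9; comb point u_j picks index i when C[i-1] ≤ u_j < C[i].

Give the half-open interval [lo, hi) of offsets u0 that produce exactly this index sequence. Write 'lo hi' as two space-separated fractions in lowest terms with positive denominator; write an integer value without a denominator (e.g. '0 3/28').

27/410 37/410

C = [5/41, 8/41, 8/41, 15/41, 16/41, 23/41, 26/41, 31/41, 39/41, 1]
j=0 picked index 0: u0 ∈ [0, 5/41)
j=1 picked index 1: u0 ∈ [9/410, 39/410)
j=2 picked index 3: u0 ∈ [-1/205, 34/205)
j=3 picked index 4: u0 ∈ [27/410, 37/410)
j=4 picked index 5: u0 ∈ [-2/205, 33/205)
j=5 picked index 6: u0 ∈ [5/82, 11/82)
j=6 picked index 7: u0 ∈ [7/205, 32/205)
j=7 picked index 8: u0 ∈ [23/410, 103/410)
j=8 picked index 8: u0 ∈ [-9/205, 31/205)
j=9 picked index 9: u0 ∈ [21/410, 1/10)
intersection: [27/410, 37/410)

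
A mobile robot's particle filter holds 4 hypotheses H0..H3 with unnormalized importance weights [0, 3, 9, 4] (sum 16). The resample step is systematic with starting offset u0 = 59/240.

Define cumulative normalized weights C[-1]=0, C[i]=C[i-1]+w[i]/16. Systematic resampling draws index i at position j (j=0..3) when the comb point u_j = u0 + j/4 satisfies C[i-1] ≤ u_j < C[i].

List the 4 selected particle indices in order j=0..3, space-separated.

C = [0, 3/16, 3/4, 1]
j=0: u_0=59/240 ∈ [3/16, 3/4) → index 2
j=1: u_1=119/240 ∈ [3/16, 3/4) → index 2
j=2: u_2=179/240 ∈ [3/16, 3/4) → index 2
j=3: u_3=239/240 ∈ [3/4, 1) → index 3

2 2 2 3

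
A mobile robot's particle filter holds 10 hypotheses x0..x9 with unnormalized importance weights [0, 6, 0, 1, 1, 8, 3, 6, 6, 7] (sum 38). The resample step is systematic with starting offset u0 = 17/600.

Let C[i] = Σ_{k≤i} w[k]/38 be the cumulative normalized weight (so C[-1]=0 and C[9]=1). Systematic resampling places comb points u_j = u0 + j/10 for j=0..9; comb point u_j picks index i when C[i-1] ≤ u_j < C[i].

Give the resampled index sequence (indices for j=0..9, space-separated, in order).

1 1 5 5 6 7 7 8 9 9

C = [0, 3/19, 3/19, 7/38, 4/19, 8/19, 1/2, 25/38, 31/38, 1]
j=0: u_0=17/600 ∈ [0, 3/19) → index 1
j=1: u_1=77/600 ∈ [0, 3/19) → index 1
j=2: u_2=137/600 ∈ [4/19, 8/19) → index 5
j=3: u_3=197/600 ∈ [4/19, 8/19) → index 5
j=4: u_4=257/600 ∈ [8/19, 1/2) → index 6
j=5: u_5=317/600 ∈ [1/2, 25/38) → index 7
j=6: u_6=377/600 ∈ [1/2, 25/38) → index 7
j=7: u_7=437/600 ∈ [25/38, 31/38) → index 8
j=8: u_8=497/600 ∈ [31/38, 1) → index 9
j=9: u_9=557/600 ∈ [31/38, 1) → index 9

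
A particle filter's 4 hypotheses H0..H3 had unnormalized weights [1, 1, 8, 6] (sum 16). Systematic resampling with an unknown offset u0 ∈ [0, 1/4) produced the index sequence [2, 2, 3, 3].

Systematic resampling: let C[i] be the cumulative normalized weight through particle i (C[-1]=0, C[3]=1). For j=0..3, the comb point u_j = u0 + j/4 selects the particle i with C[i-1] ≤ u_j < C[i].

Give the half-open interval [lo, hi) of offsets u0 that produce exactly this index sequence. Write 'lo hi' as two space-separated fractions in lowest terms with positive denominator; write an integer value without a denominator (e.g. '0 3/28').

C = [1/16, 1/8, 5/8, 1]
j=0 picked index 2: u0 ∈ [1/8, 5/8)
j=1 picked index 2: u0 ∈ [-1/8, 3/8)
j=2 picked index 3: u0 ∈ [1/8, 1/2)
j=3 picked index 3: u0 ∈ [-1/8, 1/4)
intersection: [1/8, 1/4)

1/8 1/4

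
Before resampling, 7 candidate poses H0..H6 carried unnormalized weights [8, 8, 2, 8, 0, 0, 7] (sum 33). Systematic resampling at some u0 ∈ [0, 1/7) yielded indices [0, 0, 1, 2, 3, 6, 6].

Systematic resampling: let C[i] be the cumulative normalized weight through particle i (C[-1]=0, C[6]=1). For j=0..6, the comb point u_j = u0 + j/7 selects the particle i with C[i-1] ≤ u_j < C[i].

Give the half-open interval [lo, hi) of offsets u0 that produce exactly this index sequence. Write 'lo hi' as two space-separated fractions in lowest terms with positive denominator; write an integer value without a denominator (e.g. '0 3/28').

C = [8/33, 16/33, 6/11, 26/33, 26/33, 26/33, 1]
j=0 picked index 0: u0 ∈ [0, 8/33)
j=1 picked index 0: u0 ∈ [-1/7, 23/231)
j=2 picked index 1: u0 ∈ [-10/231, 46/231)
j=3 picked index 2: u0 ∈ [13/231, 9/77)
j=4 picked index 3: u0 ∈ [-2/77, 50/231)
j=5 picked index 6: u0 ∈ [17/231, 2/7)
j=6 picked index 6: u0 ∈ [-16/231, 1/7)
intersection: [17/231, 23/231)

17/231 23/231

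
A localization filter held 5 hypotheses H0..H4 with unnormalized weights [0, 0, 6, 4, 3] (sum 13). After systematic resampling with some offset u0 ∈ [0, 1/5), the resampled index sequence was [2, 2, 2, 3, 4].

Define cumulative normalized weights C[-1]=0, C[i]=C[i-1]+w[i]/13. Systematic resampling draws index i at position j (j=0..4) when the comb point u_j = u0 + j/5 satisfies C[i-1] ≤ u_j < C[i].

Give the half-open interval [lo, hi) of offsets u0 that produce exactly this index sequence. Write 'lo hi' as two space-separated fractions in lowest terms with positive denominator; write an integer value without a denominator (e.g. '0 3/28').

C = [0, 0, 6/13, 10/13, 1]
j=0 picked index 2: u0 ∈ [0, 6/13)
j=1 picked index 2: u0 ∈ [-1/5, 17/65)
j=2 picked index 2: u0 ∈ [-2/5, 4/65)
j=3 picked index 3: u0 ∈ [-9/65, 11/65)
j=4 picked index 4: u0 ∈ [-2/65, 1/5)
intersection: [0, 4/65)

0 4/65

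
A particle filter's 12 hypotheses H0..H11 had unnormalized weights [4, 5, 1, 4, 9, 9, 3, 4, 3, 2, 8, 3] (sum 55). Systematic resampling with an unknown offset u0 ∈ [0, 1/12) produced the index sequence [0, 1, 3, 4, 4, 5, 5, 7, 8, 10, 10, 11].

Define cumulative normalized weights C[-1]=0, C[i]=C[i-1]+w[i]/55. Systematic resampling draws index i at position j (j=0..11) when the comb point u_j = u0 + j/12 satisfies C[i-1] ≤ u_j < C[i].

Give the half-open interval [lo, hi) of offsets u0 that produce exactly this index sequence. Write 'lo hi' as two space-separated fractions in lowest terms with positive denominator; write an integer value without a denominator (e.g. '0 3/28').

C = [4/55, 9/55, 2/11, 14/55, 23/55, 32/55, 7/11, 39/55, 42/55, 4/5, 52/55, 1]
j=0 picked index 0: u0 ∈ [0, 4/55)
j=1 picked index 1: u0 ∈ [-7/660, 53/660)
j=2 picked index 3: u0 ∈ [1/66, 29/330)
j=3 picked index 4: u0 ∈ [1/220, 37/220)
j=4 picked index 4: u0 ∈ [-13/165, 14/165)
j=5 picked index 5: u0 ∈ [1/660, 109/660)
j=6 picked index 5: u0 ∈ [-9/110, 9/110)
j=7 picked index 7: u0 ∈ [7/132, 83/660)
j=8 picked index 8: u0 ∈ [7/165, 16/165)
j=9 picked index 10: u0 ∈ [1/20, 43/220)
j=10 picked index 10: u0 ∈ [-1/30, 37/330)
j=11 picked index 11: u0 ∈ [19/660, 1/12)
intersection: [7/132, 4/55)

7/132 4/55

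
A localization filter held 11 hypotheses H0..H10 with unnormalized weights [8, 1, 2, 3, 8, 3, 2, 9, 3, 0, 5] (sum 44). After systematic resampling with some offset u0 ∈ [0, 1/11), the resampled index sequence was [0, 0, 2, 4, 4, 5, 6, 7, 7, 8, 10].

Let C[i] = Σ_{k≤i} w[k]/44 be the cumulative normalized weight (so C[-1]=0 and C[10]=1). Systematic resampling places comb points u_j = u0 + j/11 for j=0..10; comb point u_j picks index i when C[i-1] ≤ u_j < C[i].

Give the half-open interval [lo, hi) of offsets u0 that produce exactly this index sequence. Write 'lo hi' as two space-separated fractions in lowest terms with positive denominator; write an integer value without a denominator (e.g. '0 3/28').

1/22 3/44

C = [2/11, 9/44, 1/4, 7/22, 1/2, 25/44, 27/44, 9/11, 39/44, 39/44, 1]
j=0 picked index 0: u0 ∈ [0, 2/11)
j=1 picked index 0: u0 ∈ [-1/11, 1/11)
j=2 picked index 2: u0 ∈ [1/44, 3/44)
j=3 picked index 4: u0 ∈ [1/22, 5/22)
j=4 picked index 4: u0 ∈ [-1/22, 3/22)
j=5 picked index 5: u0 ∈ [1/22, 5/44)
j=6 picked index 6: u0 ∈ [1/44, 3/44)
j=7 picked index 7: u0 ∈ [-1/44, 2/11)
j=8 picked index 7: u0 ∈ [-5/44, 1/11)
j=9 picked index 8: u0 ∈ [0, 3/44)
j=10 picked index 10: u0 ∈ [-1/44, 1/11)
intersection: [1/22, 3/44)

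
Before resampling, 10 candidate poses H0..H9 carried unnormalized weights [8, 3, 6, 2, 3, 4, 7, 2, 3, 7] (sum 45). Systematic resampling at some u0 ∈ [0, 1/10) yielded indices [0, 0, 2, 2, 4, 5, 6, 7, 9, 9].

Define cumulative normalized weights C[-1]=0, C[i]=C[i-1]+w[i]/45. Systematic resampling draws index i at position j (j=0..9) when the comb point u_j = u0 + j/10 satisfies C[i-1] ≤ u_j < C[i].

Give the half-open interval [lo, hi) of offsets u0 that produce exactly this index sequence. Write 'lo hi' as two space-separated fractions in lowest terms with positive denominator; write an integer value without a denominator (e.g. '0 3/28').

2/45 7/90

C = [8/45, 11/45, 17/45, 19/45, 22/45, 26/45, 11/15, 7/9, 38/45, 1]
j=0 picked index 0: u0 ∈ [0, 8/45)
j=1 picked index 0: u0 ∈ [-1/10, 7/90)
j=2 picked index 2: u0 ∈ [2/45, 8/45)
j=3 picked index 2: u0 ∈ [-1/18, 7/90)
j=4 picked index 4: u0 ∈ [1/45, 4/45)
j=5 picked index 5: u0 ∈ [-1/90, 7/90)
j=6 picked index 6: u0 ∈ [-1/45, 2/15)
j=7 picked index 7: u0 ∈ [1/30, 7/90)
j=8 picked index 9: u0 ∈ [2/45, 1/5)
j=9 picked index 9: u0 ∈ [-1/18, 1/10)
intersection: [2/45, 7/90)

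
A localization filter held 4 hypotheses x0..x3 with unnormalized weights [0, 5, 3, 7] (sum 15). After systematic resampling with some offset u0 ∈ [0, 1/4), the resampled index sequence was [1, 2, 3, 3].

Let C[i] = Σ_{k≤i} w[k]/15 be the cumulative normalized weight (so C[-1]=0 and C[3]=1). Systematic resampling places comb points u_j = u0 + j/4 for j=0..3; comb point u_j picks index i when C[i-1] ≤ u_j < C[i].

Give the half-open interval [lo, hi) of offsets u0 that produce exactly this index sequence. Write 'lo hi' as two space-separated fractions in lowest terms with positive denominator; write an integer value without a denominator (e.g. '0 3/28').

1/12 1/4

C = [0, 1/3, 8/15, 1]
j=0 picked index 1: u0 ∈ [0, 1/3)
j=1 picked index 2: u0 ∈ [1/12, 17/60)
j=2 picked index 3: u0 ∈ [1/30, 1/2)
j=3 picked index 3: u0 ∈ [-13/60, 1/4)
intersection: [1/12, 1/4)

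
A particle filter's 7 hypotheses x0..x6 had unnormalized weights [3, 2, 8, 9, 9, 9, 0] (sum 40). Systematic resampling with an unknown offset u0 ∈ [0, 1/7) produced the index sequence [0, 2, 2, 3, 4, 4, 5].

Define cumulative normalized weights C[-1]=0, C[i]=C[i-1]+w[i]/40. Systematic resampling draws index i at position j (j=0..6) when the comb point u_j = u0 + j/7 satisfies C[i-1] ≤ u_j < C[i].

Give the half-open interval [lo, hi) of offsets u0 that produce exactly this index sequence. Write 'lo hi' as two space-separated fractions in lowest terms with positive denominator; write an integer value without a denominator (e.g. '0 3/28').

C = [3/40, 1/8, 13/40, 11/20, 31/40, 1, 1]
j=0 picked index 0: u0 ∈ [0, 3/40)
j=1 picked index 2: u0 ∈ [-1/56, 51/280)
j=2 picked index 2: u0 ∈ [-9/56, 11/280)
j=3 picked index 3: u0 ∈ [-29/280, 17/140)
j=4 picked index 4: u0 ∈ [-3/140, 57/280)
j=5 picked index 4: u0 ∈ [-23/140, 17/280)
j=6 picked index 5: u0 ∈ [-23/280, 1/7)
intersection: [0, 11/280)

0 11/280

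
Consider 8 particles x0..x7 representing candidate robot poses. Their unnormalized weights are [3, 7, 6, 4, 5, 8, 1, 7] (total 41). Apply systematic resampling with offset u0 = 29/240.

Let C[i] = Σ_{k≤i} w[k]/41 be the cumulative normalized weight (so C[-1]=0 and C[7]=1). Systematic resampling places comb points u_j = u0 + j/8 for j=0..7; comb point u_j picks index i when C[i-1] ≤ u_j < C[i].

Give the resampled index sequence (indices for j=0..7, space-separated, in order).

1 2 2 4 5 5 7 7

C = [3/41, 10/41, 16/41, 20/41, 25/41, 33/41, 34/41, 1]
j=0: u_0=29/240 ∈ [3/41, 10/41) → index 1
j=1: u_1=59/240 ∈ [10/41, 16/41) → index 2
j=2: u_2=89/240 ∈ [10/41, 16/41) → index 2
j=3: u_3=119/240 ∈ [20/41, 25/41) → index 4
j=4: u_4=149/240 ∈ [25/41, 33/41) → index 5
j=5: u_5=179/240 ∈ [25/41, 33/41) → index 5
j=6: u_6=209/240 ∈ [34/41, 1) → index 7
j=7: u_7=239/240 ∈ [34/41, 1) → index 7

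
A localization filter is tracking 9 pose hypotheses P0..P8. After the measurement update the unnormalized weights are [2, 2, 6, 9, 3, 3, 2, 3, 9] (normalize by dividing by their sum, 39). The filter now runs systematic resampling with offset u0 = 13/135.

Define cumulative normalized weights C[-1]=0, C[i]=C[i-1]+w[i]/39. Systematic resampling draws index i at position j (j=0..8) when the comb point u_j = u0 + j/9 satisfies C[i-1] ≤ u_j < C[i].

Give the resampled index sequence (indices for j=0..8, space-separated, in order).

C = [2/39, 4/39, 10/39, 19/39, 22/39, 25/39, 9/13, 10/13, 1]
j=0: u_0=13/135 ∈ [2/39, 4/39) → index 1
j=1: u_1=28/135 ∈ [4/39, 10/39) → index 2
j=2: u_2=43/135 ∈ [10/39, 19/39) → index 3
j=3: u_3=58/135 ∈ [10/39, 19/39) → index 3
j=4: u_4=73/135 ∈ [19/39, 22/39) → index 4
j=5: u_5=88/135 ∈ [25/39, 9/13) → index 6
j=6: u_6=103/135 ∈ [9/13, 10/13) → index 7
j=7: u_7=118/135 ∈ [10/13, 1) → index 8
j=8: u_8=133/135 ∈ [10/13, 1) → index 8

1 2 3 3 4 6 7 8 8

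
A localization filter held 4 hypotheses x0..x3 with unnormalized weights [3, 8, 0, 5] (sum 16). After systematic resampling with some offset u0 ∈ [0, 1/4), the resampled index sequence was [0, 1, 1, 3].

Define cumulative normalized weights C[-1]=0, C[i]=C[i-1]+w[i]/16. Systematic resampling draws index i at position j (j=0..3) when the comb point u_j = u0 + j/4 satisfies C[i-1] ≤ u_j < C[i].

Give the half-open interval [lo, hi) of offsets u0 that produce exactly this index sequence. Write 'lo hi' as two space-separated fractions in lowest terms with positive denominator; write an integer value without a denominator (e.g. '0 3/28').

0 3/16

C = [3/16, 11/16, 11/16, 1]
j=0 picked index 0: u0 ∈ [0, 3/16)
j=1 picked index 1: u0 ∈ [-1/16, 7/16)
j=2 picked index 1: u0 ∈ [-5/16, 3/16)
j=3 picked index 3: u0 ∈ [-1/16, 1/4)
intersection: [0, 3/16)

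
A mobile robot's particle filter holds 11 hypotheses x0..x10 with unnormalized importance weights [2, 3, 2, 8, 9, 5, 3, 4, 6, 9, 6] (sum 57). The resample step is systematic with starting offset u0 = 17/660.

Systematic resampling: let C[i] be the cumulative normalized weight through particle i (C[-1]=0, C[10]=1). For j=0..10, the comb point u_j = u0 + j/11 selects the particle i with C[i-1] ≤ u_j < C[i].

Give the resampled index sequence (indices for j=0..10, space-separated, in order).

C = [2/57, 5/57, 7/57, 5/19, 8/19, 29/57, 32/57, 12/19, 14/19, 17/19, 1]
j=0: u_0=17/660 ∈ [0, 2/57) → index 0
j=1: u_1=7/60 ∈ [5/57, 7/57) → index 2
j=2: u_2=137/660 ∈ [7/57, 5/19) → index 3
j=3: u_3=197/660 ∈ [5/19, 8/19) → index 4
j=4: u_4=257/660 ∈ [5/19, 8/19) → index 4
j=5: u_5=317/660 ∈ [8/19, 29/57) → index 5
j=6: u_6=377/660 ∈ [32/57, 12/19) → index 7
j=7: u_7=437/660 ∈ [12/19, 14/19) → index 8
j=8: u_8=497/660 ∈ [14/19, 17/19) → index 9
j=9: u_9=557/660 ∈ [14/19, 17/19) → index 9
j=10: u_10=617/660 ∈ [17/19, 1) → index 10

0 2 3 4 4 5 7 8 9 9 10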